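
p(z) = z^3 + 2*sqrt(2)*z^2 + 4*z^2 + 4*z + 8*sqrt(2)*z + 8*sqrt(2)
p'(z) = 3*z^2 + 4*sqrt(2)*z + 8*z + 4 + 8*sqrt(2)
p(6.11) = 587.90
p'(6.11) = 210.75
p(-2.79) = 0.02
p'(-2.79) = 0.56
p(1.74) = 63.90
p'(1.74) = 48.16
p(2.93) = 139.96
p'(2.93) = 81.08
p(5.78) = 521.05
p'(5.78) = 194.48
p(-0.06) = 10.42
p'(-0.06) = 14.51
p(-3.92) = -4.02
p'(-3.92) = 7.88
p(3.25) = 167.54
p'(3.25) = 91.39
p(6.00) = 565.02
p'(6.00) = 205.25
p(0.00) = 11.31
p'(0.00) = 15.31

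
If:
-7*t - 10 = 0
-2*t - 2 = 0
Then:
No Solution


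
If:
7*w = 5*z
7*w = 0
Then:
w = 0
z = 0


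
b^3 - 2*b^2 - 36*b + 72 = (b - 6)*(b - 2)*(b + 6)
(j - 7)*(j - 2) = j^2 - 9*j + 14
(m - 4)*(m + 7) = m^2 + 3*m - 28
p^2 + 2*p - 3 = (p - 1)*(p + 3)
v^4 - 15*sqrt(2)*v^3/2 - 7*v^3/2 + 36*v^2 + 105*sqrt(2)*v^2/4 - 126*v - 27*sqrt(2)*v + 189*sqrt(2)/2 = (v - 7/2)*(v - 3*sqrt(2))^2*(v - 3*sqrt(2)/2)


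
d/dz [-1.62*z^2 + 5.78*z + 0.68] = 5.78 - 3.24*z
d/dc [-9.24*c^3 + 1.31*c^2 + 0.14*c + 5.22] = -27.72*c^2 + 2.62*c + 0.14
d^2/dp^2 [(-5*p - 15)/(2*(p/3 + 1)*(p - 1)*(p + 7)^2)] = 30*(-3*p^2 - 10*p - 19)/(p^7 + 25*p^6 + 213*p^5 + 573*p^4 - 861*p^3 - 3381*p^2 + 5831*p - 2401)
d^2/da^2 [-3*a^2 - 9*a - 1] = -6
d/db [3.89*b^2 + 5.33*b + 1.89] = 7.78*b + 5.33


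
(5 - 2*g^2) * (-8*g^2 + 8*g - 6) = 16*g^4 - 16*g^3 - 28*g^2 + 40*g - 30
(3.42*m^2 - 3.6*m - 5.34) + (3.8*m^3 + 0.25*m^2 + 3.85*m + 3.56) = 3.8*m^3 + 3.67*m^2 + 0.25*m - 1.78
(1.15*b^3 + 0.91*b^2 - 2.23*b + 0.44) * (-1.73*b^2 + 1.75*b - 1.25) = -1.9895*b^5 + 0.4382*b^4 + 4.0129*b^3 - 5.8012*b^2 + 3.5575*b - 0.55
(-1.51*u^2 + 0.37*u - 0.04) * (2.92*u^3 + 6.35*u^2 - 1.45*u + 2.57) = -4.4092*u^5 - 8.5081*u^4 + 4.4222*u^3 - 4.6712*u^2 + 1.0089*u - 0.1028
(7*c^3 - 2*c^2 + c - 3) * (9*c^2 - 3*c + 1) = 63*c^5 - 39*c^4 + 22*c^3 - 32*c^2 + 10*c - 3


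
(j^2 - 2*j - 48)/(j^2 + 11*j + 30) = (j - 8)/(j + 5)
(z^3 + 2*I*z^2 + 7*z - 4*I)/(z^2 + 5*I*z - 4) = (z^2 - 2*I*z - 1)/(z + I)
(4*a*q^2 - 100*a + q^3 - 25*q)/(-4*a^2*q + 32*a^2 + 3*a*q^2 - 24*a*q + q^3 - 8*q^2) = (q^2 - 25)/(-a*q + 8*a + q^2 - 8*q)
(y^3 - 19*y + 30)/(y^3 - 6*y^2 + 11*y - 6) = (y + 5)/(y - 1)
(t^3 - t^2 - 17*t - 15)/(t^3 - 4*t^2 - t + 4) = (t^2 - 2*t - 15)/(t^2 - 5*t + 4)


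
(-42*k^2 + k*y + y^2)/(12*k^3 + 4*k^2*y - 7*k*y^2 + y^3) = (7*k + y)/(-2*k^2 - k*y + y^2)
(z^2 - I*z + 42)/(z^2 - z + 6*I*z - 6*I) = (z - 7*I)/(z - 1)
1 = 1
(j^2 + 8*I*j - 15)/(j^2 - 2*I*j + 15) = (j + 5*I)/(j - 5*I)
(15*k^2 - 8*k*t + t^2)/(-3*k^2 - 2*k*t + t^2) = (-5*k + t)/(k + t)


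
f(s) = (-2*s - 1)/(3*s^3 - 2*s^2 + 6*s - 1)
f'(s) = (-2*s - 1)*(-9*s^2 + 4*s - 6)/(3*s^3 - 2*s^2 + 6*s - 1)^2 - 2/(3*s^3 - 2*s^2 + 6*s - 1) = (12*s^3 + 5*s^2 - 4*s + 8)/(9*s^6 - 12*s^5 + 40*s^4 - 30*s^3 + 40*s^2 - 12*s + 1)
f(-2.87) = -0.04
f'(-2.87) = -0.02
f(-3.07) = -0.04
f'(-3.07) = -0.02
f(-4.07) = -0.03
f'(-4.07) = -0.01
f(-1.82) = -0.07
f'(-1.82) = -0.03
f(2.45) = -0.13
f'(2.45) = 0.10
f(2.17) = -0.16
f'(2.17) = 0.13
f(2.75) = -0.10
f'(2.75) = 0.07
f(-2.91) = -0.04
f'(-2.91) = -0.02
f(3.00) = -0.09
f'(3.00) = 0.06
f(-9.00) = -0.00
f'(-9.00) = 0.00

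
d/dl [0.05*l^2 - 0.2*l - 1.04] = 0.1*l - 0.2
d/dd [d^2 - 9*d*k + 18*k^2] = 2*d - 9*k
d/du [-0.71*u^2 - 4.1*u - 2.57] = -1.42*u - 4.1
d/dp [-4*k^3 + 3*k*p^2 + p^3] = 3*p*(2*k + p)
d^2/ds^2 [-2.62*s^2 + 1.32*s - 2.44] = -5.24000000000000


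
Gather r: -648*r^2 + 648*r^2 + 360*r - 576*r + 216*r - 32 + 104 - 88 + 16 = 0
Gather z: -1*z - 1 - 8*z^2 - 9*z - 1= -8*z^2 - 10*z - 2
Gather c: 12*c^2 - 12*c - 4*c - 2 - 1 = 12*c^2 - 16*c - 3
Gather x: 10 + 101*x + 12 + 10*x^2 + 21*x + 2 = 10*x^2 + 122*x + 24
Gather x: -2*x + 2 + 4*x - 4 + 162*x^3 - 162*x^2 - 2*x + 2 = 162*x^3 - 162*x^2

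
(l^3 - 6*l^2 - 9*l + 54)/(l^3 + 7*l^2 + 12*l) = (l^2 - 9*l + 18)/(l*(l + 4))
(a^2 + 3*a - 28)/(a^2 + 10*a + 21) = (a - 4)/(a + 3)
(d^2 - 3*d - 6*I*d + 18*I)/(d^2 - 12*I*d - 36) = (d - 3)/(d - 6*I)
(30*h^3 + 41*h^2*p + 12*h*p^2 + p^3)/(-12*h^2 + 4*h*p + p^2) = (5*h^2 + 6*h*p + p^2)/(-2*h + p)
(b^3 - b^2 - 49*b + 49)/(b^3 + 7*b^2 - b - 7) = (b - 7)/(b + 1)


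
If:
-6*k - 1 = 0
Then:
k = -1/6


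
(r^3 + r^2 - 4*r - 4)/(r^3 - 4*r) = (r + 1)/r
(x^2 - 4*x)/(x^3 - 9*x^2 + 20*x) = 1/(x - 5)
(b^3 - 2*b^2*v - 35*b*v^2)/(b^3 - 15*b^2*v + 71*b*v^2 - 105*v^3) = b*(b + 5*v)/(b^2 - 8*b*v + 15*v^2)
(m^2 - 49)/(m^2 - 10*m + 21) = (m + 7)/(m - 3)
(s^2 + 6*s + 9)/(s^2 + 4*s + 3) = (s + 3)/(s + 1)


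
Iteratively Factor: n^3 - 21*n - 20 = (n + 4)*(n^2 - 4*n - 5) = (n + 1)*(n + 4)*(n - 5)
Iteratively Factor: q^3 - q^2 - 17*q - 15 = (q - 5)*(q^2 + 4*q + 3) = (q - 5)*(q + 1)*(q + 3)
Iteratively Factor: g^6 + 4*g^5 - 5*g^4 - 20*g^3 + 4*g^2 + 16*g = (g + 2)*(g^5 + 2*g^4 - 9*g^3 - 2*g^2 + 8*g) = g*(g + 2)*(g^4 + 2*g^3 - 9*g^2 - 2*g + 8) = g*(g + 1)*(g + 2)*(g^3 + g^2 - 10*g + 8) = g*(g + 1)*(g + 2)*(g + 4)*(g^2 - 3*g + 2) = g*(g - 1)*(g + 1)*(g + 2)*(g + 4)*(g - 2)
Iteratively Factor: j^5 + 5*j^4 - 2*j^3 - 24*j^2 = (j + 3)*(j^4 + 2*j^3 - 8*j^2) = (j - 2)*(j + 3)*(j^3 + 4*j^2) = j*(j - 2)*(j + 3)*(j^2 + 4*j) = j^2*(j - 2)*(j + 3)*(j + 4)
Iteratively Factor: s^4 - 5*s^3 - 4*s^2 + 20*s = (s - 5)*(s^3 - 4*s) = (s - 5)*(s - 2)*(s^2 + 2*s) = (s - 5)*(s - 2)*(s + 2)*(s)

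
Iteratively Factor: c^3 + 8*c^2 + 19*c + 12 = (c + 3)*(c^2 + 5*c + 4) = (c + 1)*(c + 3)*(c + 4)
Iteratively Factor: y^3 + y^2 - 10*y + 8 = (y - 1)*(y^2 + 2*y - 8) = (y - 1)*(y + 4)*(y - 2)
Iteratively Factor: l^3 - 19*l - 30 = (l + 3)*(l^2 - 3*l - 10) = (l + 2)*(l + 3)*(l - 5)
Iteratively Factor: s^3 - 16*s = (s - 4)*(s^2 + 4*s) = (s - 4)*(s + 4)*(s)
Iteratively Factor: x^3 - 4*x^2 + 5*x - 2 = (x - 1)*(x^2 - 3*x + 2) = (x - 2)*(x - 1)*(x - 1)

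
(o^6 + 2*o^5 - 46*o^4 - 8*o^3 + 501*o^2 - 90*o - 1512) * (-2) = -2*o^6 - 4*o^5 + 92*o^4 + 16*o^3 - 1002*o^2 + 180*o + 3024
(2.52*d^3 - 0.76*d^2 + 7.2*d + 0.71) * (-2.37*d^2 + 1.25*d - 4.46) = -5.9724*d^5 + 4.9512*d^4 - 29.2532*d^3 + 10.7069*d^2 - 31.2245*d - 3.1666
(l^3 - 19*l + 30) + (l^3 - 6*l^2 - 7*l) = 2*l^3 - 6*l^2 - 26*l + 30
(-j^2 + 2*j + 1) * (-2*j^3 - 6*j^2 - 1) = 2*j^5 + 2*j^4 - 14*j^3 - 5*j^2 - 2*j - 1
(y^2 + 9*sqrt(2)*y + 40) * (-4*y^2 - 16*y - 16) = -4*y^4 - 36*sqrt(2)*y^3 - 16*y^3 - 144*sqrt(2)*y^2 - 176*y^2 - 640*y - 144*sqrt(2)*y - 640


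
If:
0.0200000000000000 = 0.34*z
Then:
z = 0.06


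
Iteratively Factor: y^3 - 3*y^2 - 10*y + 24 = (y - 4)*(y^2 + y - 6) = (y - 4)*(y - 2)*(y + 3)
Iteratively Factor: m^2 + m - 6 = (m - 2)*(m + 3)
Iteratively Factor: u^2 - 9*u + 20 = (u - 4)*(u - 5)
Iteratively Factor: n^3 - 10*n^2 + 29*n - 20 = (n - 1)*(n^2 - 9*n + 20) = (n - 4)*(n - 1)*(n - 5)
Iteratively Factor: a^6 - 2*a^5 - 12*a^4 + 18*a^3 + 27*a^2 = (a - 3)*(a^5 + a^4 - 9*a^3 - 9*a^2) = (a - 3)*(a + 3)*(a^4 - 2*a^3 - 3*a^2) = a*(a - 3)*(a + 3)*(a^3 - 2*a^2 - 3*a) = a*(a - 3)*(a + 1)*(a + 3)*(a^2 - 3*a) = a^2*(a - 3)*(a + 1)*(a + 3)*(a - 3)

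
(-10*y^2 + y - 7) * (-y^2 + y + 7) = 10*y^4 - 11*y^3 - 62*y^2 - 49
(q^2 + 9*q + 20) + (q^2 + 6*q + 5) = 2*q^2 + 15*q + 25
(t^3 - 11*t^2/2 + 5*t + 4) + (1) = t^3 - 11*t^2/2 + 5*t + 5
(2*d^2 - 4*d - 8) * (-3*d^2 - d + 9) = -6*d^4 + 10*d^3 + 46*d^2 - 28*d - 72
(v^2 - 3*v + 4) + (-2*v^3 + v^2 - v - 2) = -2*v^3 + 2*v^2 - 4*v + 2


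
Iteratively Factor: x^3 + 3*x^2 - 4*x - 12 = (x + 2)*(x^2 + x - 6) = (x - 2)*(x + 2)*(x + 3)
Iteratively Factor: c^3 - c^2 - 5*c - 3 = (c + 1)*(c^2 - 2*c - 3) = (c + 1)^2*(c - 3)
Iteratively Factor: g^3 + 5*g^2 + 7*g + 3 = (g + 1)*(g^2 + 4*g + 3) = (g + 1)*(g + 3)*(g + 1)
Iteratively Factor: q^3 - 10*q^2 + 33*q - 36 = (q - 3)*(q^2 - 7*q + 12) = (q - 4)*(q - 3)*(q - 3)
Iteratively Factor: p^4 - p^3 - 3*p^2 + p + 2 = (p - 2)*(p^3 + p^2 - p - 1) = (p - 2)*(p + 1)*(p^2 - 1) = (p - 2)*(p - 1)*(p + 1)*(p + 1)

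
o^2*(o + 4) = o^3 + 4*o^2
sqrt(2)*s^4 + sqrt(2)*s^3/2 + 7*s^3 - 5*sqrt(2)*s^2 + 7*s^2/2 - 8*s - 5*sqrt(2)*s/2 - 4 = (s + 1/2)*(s - sqrt(2))*(s + 4*sqrt(2))*(sqrt(2)*s + 1)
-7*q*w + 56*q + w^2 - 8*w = (-7*q + w)*(w - 8)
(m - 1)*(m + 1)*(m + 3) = m^3 + 3*m^2 - m - 3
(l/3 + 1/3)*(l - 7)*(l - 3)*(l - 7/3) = l^4/3 - 34*l^3/9 + 32*l^2/3 - 14*l/9 - 49/3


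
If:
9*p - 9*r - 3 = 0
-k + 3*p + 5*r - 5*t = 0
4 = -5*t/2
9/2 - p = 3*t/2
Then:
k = 923/15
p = 69/10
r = 197/30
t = -8/5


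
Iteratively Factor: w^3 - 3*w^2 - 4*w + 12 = (w - 3)*(w^2 - 4) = (w - 3)*(w + 2)*(w - 2)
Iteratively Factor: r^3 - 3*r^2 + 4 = (r + 1)*(r^2 - 4*r + 4) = (r - 2)*(r + 1)*(r - 2)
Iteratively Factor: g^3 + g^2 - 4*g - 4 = (g + 2)*(g^2 - g - 2) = (g + 1)*(g + 2)*(g - 2)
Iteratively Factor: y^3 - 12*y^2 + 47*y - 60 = (y - 5)*(y^2 - 7*y + 12) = (y - 5)*(y - 3)*(y - 4)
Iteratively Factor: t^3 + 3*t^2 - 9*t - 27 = (t + 3)*(t^2 - 9) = (t + 3)^2*(t - 3)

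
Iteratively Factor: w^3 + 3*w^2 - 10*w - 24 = (w + 2)*(w^2 + w - 12) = (w + 2)*(w + 4)*(w - 3)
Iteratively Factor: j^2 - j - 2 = (j + 1)*(j - 2)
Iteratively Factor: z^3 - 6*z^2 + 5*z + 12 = (z - 3)*(z^2 - 3*z - 4) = (z - 3)*(z + 1)*(z - 4)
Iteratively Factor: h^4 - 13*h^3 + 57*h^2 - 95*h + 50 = (h - 1)*(h^3 - 12*h^2 + 45*h - 50) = (h - 5)*(h - 1)*(h^2 - 7*h + 10) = (h - 5)*(h - 2)*(h - 1)*(h - 5)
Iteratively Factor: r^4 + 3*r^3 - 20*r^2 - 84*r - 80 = (r + 2)*(r^3 + r^2 - 22*r - 40) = (r + 2)*(r + 4)*(r^2 - 3*r - 10) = (r + 2)^2*(r + 4)*(r - 5)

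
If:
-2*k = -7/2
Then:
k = 7/4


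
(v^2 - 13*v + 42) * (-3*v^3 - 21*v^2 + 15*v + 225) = -3*v^5 + 18*v^4 + 162*v^3 - 852*v^2 - 2295*v + 9450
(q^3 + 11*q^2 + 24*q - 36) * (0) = 0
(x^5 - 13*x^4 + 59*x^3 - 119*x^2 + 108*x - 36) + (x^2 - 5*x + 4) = x^5 - 13*x^4 + 59*x^3 - 118*x^2 + 103*x - 32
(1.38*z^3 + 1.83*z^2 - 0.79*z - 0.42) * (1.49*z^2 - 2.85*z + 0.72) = 2.0562*z^5 - 1.2063*z^4 - 5.399*z^3 + 2.9433*z^2 + 0.6282*z - 0.3024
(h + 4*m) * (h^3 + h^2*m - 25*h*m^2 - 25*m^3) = h^4 + 5*h^3*m - 21*h^2*m^2 - 125*h*m^3 - 100*m^4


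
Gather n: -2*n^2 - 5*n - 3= -2*n^2 - 5*n - 3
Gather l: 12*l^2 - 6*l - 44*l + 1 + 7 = 12*l^2 - 50*l + 8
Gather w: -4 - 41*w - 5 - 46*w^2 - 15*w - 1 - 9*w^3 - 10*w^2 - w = -9*w^3 - 56*w^2 - 57*w - 10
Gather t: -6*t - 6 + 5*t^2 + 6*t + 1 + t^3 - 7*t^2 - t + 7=t^3 - 2*t^2 - t + 2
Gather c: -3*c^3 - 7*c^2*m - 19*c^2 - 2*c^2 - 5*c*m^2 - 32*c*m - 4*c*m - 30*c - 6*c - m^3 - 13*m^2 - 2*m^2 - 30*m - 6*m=-3*c^3 + c^2*(-7*m - 21) + c*(-5*m^2 - 36*m - 36) - m^3 - 15*m^2 - 36*m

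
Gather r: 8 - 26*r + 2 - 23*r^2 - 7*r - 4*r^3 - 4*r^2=-4*r^3 - 27*r^2 - 33*r + 10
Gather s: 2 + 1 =3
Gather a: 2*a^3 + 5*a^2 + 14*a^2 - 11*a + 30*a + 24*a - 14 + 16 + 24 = 2*a^3 + 19*a^2 + 43*a + 26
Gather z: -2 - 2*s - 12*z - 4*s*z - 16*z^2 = -2*s - 16*z^2 + z*(-4*s - 12) - 2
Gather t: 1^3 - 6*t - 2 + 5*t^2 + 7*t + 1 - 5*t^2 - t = 0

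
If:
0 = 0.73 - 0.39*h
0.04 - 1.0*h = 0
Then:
No Solution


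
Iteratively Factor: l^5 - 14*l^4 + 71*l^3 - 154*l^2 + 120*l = (l)*(l^4 - 14*l^3 + 71*l^2 - 154*l + 120) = l*(l - 4)*(l^3 - 10*l^2 + 31*l - 30) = l*(l - 4)*(l - 3)*(l^2 - 7*l + 10) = l*(l - 4)*(l - 3)*(l - 2)*(l - 5)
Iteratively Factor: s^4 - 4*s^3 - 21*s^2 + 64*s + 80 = (s + 4)*(s^3 - 8*s^2 + 11*s + 20) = (s - 5)*(s + 4)*(s^2 - 3*s - 4) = (s - 5)*(s - 4)*(s + 4)*(s + 1)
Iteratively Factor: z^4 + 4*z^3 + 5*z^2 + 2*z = (z + 1)*(z^3 + 3*z^2 + 2*z) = (z + 1)^2*(z^2 + 2*z) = z*(z + 1)^2*(z + 2)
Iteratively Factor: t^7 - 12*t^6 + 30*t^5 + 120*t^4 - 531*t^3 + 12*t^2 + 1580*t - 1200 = (t - 5)*(t^6 - 7*t^5 - 5*t^4 + 95*t^3 - 56*t^2 - 268*t + 240) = (t - 5)*(t - 1)*(t^5 - 6*t^4 - 11*t^3 + 84*t^2 + 28*t - 240) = (t - 5)*(t - 4)*(t - 1)*(t^4 - 2*t^3 - 19*t^2 + 8*t + 60) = (t - 5)*(t - 4)*(t - 1)*(t + 2)*(t^3 - 4*t^2 - 11*t + 30) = (t - 5)*(t - 4)*(t - 2)*(t - 1)*(t + 2)*(t^2 - 2*t - 15) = (t - 5)^2*(t - 4)*(t - 2)*(t - 1)*(t + 2)*(t + 3)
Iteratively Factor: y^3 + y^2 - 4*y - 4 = (y - 2)*(y^2 + 3*y + 2) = (y - 2)*(y + 2)*(y + 1)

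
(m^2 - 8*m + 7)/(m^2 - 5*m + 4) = (m - 7)/(m - 4)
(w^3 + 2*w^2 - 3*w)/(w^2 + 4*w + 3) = w*(w - 1)/(w + 1)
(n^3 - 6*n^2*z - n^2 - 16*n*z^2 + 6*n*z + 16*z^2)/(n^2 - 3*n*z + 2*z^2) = (n^3 - 6*n^2*z - n^2 - 16*n*z^2 + 6*n*z + 16*z^2)/(n^2 - 3*n*z + 2*z^2)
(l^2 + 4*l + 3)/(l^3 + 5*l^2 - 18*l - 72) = (l + 1)/(l^2 + 2*l - 24)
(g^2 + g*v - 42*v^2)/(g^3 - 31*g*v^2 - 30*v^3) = (g + 7*v)/(g^2 + 6*g*v + 5*v^2)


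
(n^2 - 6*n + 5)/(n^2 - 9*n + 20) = (n - 1)/(n - 4)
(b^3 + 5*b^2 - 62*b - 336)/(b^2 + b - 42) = (b^2 - 2*b - 48)/(b - 6)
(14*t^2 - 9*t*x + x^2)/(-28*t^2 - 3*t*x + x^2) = (-2*t + x)/(4*t + x)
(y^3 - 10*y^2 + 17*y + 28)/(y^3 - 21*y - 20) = (y^2 - 11*y + 28)/(y^2 - y - 20)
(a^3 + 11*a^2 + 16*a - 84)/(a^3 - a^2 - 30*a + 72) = (a^2 + 5*a - 14)/(a^2 - 7*a + 12)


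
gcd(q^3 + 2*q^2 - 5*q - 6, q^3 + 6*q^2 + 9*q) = q + 3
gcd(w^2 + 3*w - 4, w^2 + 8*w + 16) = w + 4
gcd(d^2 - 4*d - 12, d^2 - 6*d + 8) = 1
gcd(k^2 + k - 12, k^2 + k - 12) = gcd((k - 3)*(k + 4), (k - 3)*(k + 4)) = k^2 + k - 12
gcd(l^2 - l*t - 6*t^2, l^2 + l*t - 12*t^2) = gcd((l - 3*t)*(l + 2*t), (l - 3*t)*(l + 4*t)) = -l + 3*t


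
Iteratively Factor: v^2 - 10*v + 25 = (v - 5)*(v - 5)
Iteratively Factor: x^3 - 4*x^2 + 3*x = (x)*(x^2 - 4*x + 3) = x*(x - 3)*(x - 1)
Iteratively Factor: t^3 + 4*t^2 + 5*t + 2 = (t + 1)*(t^2 + 3*t + 2) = (t + 1)^2*(t + 2)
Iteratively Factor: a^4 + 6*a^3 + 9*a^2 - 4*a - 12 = (a + 3)*(a^3 + 3*a^2 - 4) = (a + 2)*(a + 3)*(a^2 + a - 2) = (a + 2)^2*(a + 3)*(a - 1)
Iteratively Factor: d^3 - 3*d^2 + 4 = (d - 2)*(d^2 - d - 2) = (d - 2)*(d + 1)*(d - 2)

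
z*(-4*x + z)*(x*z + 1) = -4*x^2*z^2 + x*z^3 - 4*x*z + z^2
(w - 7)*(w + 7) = w^2 - 49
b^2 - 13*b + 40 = (b - 8)*(b - 5)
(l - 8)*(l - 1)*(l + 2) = l^3 - 7*l^2 - 10*l + 16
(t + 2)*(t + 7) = t^2 + 9*t + 14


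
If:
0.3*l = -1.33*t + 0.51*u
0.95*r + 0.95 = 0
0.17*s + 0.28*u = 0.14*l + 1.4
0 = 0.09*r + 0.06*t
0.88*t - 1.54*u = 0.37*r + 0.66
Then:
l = -5.51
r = -1.00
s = 2.59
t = 1.50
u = 0.67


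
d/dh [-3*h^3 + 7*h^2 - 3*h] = -9*h^2 + 14*h - 3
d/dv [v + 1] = 1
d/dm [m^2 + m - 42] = 2*m + 1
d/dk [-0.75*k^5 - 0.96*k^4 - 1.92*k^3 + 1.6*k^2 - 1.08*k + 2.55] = -3.75*k^4 - 3.84*k^3 - 5.76*k^2 + 3.2*k - 1.08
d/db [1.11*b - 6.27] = 1.11000000000000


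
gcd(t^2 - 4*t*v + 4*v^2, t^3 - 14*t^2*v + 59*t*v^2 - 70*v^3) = t - 2*v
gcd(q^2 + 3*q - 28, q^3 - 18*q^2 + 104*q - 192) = q - 4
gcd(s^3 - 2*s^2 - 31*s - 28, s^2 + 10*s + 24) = s + 4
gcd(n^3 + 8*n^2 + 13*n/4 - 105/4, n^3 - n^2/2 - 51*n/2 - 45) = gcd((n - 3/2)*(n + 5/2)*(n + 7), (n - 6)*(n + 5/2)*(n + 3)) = n + 5/2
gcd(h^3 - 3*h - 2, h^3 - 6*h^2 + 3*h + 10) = h^2 - h - 2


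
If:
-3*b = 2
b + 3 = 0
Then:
No Solution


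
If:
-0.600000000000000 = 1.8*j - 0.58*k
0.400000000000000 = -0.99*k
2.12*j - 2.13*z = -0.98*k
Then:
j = -0.46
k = -0.40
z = -0.65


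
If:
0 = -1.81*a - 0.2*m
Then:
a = -0.110497237569061*m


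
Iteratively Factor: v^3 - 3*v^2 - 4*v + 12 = (v - 3)*(v^2 - 4) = (v - 3)*(v - 2)*(v + 2)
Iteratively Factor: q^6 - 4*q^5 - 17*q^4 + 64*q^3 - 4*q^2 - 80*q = (q + 4)*(q^5 - 8*q^4 + 15*q^3 + 4*q^2 - 20*q) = (q - 2)*(q + 4)*(q^4 - 6*q^3 + 3*q^2 + 10*q) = (q - 2)*(q + 1)*(q + 4)*(q^3 - 7*q^2 + 10*q) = (q - 5)*(q - 2)*(q + 1)*(q + 4)*(q^2 - 2*q) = q*(q - 5)*(q - 2)*(q + 1)*(q + 4)*(q - 2)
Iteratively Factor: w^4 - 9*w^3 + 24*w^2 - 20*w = (w)*(w^3 - 9*w^2 + 24*w - 20) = w*(w - 5)*(w^2 - 4*w + 4) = w*(w - 5)*(w - 2)*(w - 2)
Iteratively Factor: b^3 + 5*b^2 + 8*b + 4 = (b + 1)*(b^2 + 4*b + 4) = (b + 1)*(b + 2)*(b + 2)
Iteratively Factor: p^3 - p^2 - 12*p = (p)*(p^2 - p - 12) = p*(p - 4)*(p + 3)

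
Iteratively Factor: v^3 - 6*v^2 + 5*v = (v - 5)*(v^2 - v) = v*(v - 5)*(v - 1)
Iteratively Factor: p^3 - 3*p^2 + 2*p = (p - 2)*(p^2 - p) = p*(p - 2)*(p - 1)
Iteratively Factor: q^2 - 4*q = (q - 4)*(q)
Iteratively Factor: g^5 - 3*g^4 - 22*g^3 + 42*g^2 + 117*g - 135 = (g - 3)*(g^4 - 22*g^2 - 24*g + 45) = (g - 5)*(g - 3)*(g^3 + 5*g^2 + 3*g - 9) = (g - 5)*(g - 3)*(g - 1)*(g^2 + 6*g + 9) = (g - 5)*(g - 3)*(g - 1)*(g + 3)*(g + 3)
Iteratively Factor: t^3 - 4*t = (t)*(t^2 - 4) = t*(t - 2)*(t + 2)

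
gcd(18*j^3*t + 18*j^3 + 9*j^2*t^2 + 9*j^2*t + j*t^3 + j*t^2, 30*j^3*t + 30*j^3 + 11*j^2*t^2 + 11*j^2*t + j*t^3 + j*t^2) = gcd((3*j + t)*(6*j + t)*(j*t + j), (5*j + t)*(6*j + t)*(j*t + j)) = 6*j^2*t + 6*j^2 + j*t^2 + j*t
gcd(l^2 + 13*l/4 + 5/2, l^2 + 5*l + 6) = l + 2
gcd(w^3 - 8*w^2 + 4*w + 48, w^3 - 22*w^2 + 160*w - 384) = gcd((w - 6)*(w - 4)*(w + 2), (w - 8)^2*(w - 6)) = w - 6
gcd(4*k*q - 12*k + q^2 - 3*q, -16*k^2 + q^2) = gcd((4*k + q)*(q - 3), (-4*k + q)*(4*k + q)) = 4*k + q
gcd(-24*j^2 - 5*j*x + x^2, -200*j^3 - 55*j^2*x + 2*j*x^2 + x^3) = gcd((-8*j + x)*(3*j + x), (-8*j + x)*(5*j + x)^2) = -8*j + x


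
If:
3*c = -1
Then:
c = -1/3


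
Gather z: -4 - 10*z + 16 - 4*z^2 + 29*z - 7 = -4*z^2 + 19*z + 5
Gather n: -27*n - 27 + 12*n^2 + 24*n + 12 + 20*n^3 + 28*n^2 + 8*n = 20*n^3 + 40*n^2 + 5*n - 15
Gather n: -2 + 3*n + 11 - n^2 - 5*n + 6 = -n^2 - 2*n + 15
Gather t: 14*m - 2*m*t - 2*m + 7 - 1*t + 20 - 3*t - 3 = 12*m + t*(-2*m - 4) + 24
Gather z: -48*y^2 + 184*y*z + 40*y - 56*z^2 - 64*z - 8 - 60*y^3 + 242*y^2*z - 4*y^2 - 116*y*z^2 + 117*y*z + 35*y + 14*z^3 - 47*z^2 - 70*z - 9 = -60*y^3 - 52*y^2 + 75*y + 14*z^3 + z^2*(-116*y - 103) + z*(242*y^2 + 301*y - 134) - 17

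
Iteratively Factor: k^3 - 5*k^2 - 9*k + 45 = (k - 5)*(k^2 - 9) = (k - 5)*(k - 3)*(k + 3)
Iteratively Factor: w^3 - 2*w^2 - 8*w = (w - 4)*(w^2 + 2*w) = (w - 4)*(w + 2)*(w)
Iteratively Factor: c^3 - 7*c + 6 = (c - 2)*(c^2 + 2*c - 3) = (c - 2)*(c + 3)*(c - 1)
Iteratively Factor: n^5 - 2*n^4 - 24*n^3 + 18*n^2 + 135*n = (n - 5)*(n^4 + 3*n^3 - 9*n^2 - 27*n) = (n - 5)*(n + 3)*(n^3 - 9*n) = (n - 5)*(n - 3)*(n + 3)*(n^2 + 3*n) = n*(n - 5)*(n - 3)*(n + 3)*(n + 3)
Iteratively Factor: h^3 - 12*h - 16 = (h + 2)*(h^2 - 2*h - 8) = (h - 4)*(h + 2)*(h + 2)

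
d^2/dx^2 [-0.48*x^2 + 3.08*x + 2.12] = -0.960000000000000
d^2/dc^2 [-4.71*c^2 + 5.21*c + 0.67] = -9.42000000000000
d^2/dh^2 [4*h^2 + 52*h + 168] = 8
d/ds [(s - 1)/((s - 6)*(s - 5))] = (-s^2 + 2*s + 19)/(s^4 - 22*s^3 + 181*s^2 - 660*s + 900)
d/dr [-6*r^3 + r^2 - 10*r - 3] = -18*r^2 + 2*r - 10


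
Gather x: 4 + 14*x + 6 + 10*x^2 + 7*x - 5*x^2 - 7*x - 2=5*x^2 + 14*x + 8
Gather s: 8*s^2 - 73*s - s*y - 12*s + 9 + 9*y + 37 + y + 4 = 8*s^2 + s*(-y - 85) + 10*y + 50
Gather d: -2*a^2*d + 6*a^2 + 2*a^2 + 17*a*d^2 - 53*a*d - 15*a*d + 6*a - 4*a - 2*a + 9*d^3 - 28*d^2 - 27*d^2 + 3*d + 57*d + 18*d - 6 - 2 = 8*a^2 + 9*d^3 + d^2*(17*a - 55) + d*(-2*a^2 - 68*a + 78) - 8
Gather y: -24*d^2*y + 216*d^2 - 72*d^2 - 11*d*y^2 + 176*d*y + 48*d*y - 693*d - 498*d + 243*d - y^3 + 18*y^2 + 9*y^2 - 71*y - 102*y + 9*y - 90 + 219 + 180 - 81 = 144*d^2 - 948*d - y^3 + y^2*(27 - 11*d) + y*(-24*d^2 + 224*d - 164) + 228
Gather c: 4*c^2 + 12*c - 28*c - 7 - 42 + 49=4*c^2 - 16*c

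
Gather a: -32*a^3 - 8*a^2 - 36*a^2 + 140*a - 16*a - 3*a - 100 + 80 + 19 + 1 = -32*a^3 - 44*a^2 + 121*a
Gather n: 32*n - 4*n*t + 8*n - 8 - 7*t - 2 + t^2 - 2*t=n*(40 - 4*t) + t^2 - 9*t - 10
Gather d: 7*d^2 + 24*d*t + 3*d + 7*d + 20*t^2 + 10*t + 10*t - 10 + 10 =7*d^2 + d*(24*t + 10) + 20*t^2 + 20*t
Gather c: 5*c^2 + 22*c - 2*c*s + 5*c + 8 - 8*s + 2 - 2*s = 5*c^2 + c*(27 - 2*s) - 10*s + 10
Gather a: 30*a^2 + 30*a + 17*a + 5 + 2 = 30*a^2 + 47*a + 7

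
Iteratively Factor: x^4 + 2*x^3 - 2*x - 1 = (x + 1)*(x^3 + x^2 - x - 1) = (x - 1)*(x + 1)*(x^2 + 2*x + 1) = (x - 1)*(x + 1)^2*(x + 1)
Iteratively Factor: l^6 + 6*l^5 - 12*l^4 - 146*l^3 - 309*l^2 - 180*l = (l + 3)*(l^5 + 3*l^4 - 21*l^3 - 83*l^2 - 60*l) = l*(l + 3)*(l^4 + 3*l^3 - 21*l^2 - 83*l - 60) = l*(l - 5)*(l + 3)*(l^3 + 8*l^2 + 19*l + 12) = l*(l - 5)*(l + 3)^2*(l^2 + 5*l + 4) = l*(l - 5)*(l + 1)*(l + 3)^2*(l + 4)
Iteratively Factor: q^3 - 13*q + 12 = (q - 3)*(q^2 + 3*q - 4) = (q - 3)*(q + 4)*(q - 1)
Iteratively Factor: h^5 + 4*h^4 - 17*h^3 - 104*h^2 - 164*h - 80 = (h - 5)*(h^4 + 9*h^3 + 28*h^2 + 36*h + 16) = (h - 5)*(h + 1)*(h^3 + 8*h^2 + 20*h + 16) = (h - 5)*(h + 1)*(h + 2)*(h^2 + 6*h + 8) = (h - 5)*(h + 1)*(h + 2)^2*(h + 4)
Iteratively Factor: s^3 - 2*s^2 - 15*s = (s)*(s^2 - 2*s - 15) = s*(s - 5)*(s + 3)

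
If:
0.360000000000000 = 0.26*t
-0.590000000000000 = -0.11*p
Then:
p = 5.36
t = 1.38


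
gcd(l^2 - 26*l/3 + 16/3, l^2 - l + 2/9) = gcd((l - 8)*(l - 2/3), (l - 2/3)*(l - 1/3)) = l - 2/3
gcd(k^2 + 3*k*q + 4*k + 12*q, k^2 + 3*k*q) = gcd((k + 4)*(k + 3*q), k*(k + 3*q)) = k + 3*q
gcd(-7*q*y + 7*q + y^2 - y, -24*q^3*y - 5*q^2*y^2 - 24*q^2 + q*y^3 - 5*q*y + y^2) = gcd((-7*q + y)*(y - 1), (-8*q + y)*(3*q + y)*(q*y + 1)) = 1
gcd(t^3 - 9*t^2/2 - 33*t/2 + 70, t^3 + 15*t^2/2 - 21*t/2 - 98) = t^2 + t/2 - 14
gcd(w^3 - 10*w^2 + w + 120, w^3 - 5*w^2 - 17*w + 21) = w + 3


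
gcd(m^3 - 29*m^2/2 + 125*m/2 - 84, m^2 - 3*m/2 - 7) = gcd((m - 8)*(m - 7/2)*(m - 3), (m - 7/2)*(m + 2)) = m - 7/2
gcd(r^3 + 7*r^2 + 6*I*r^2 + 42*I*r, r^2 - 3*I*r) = r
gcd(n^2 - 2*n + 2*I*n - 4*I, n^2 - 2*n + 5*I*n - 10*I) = n - 2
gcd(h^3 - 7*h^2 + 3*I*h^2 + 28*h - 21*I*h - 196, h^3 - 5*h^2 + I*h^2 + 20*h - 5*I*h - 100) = h - 4*I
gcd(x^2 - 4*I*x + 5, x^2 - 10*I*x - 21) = 1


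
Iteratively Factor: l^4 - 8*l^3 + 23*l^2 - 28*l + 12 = (l - 1)*(l^3 - 7*l^2 + 16*l - 12) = (l - 2)*(l - 1)*(l^2 - 5*l + 6) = (l - 2)^2*(l - 1)*(l - 3)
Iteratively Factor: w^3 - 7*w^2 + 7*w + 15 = (w + 1)*(w^2 - 8*w + 15) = (w - 5)*(w + 1)*(w - 3)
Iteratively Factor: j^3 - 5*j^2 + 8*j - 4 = (j - 1)*(j^2 - 4*j + 4) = (j - 2)*(j - 1)*(j - 2)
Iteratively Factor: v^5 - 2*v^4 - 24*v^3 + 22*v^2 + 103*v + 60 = (v + 1)*(v^4 - 3*v^3 - 21*v^2 + 43*v + 60) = (v + 1)^2*(v^3 - 4*v^2 - 17*v + 60) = (v - 5)*(v + 1)^2*(v^2 + v - 12) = (v - 5)*(v + 1)^2*(v + 4)*(v - 3)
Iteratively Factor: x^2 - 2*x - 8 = (x - 4)*(x + 2)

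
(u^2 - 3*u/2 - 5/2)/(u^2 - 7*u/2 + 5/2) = (u + 1)/(u - 1)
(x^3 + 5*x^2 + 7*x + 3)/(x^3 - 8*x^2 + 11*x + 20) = (x^2 + 4*x + 3)/(x^2 - 9*x + 20)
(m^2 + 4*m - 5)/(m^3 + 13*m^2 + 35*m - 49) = (m + 5)/(m^2 + 14*m + 49)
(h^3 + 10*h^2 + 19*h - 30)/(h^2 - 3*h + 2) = (h^2 + 11*h + 30)/(h - 2)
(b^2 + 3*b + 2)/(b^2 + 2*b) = (b + 1)/b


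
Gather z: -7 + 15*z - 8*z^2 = -8*z^2 + 15*z - 7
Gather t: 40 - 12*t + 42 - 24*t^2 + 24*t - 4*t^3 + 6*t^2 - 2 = -4*t^3 - 18*t^2 + 12*t + 80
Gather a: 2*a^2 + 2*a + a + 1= 2*a^2 + 3*a + 1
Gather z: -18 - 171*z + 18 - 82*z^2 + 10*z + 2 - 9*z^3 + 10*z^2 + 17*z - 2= -9*z^3 - 72*z^2 - 144*z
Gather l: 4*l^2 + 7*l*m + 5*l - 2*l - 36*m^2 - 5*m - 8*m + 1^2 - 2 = 4*l^2 + l*(7*m + 3) - 36*m^2 - 13*m - 1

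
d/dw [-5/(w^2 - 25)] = 10*w/(w^2 - 25)^2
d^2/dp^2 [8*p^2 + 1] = 16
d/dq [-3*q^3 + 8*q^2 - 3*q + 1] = -9*q^2 + 16*q - 3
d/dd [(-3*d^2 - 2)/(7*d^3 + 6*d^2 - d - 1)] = (21*d^4 + 45*d^2 + 30*d - 2)/(49*d^6 + 84*d^5 + 22*d^4 - 26*d^3 - 11*d^2 + 2*d + 1)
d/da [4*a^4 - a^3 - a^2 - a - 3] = 16*a^3 - 3*a^2 - 2*a - 1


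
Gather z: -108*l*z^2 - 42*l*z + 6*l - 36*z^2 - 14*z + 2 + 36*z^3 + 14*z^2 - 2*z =6*l + 36*z^3 + z^2*(-108*l - 22) + z*(-42*l - 16) + 2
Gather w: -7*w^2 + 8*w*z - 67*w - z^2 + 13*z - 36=-7*w^2 + w*(8*z - 67) - z^2 + 13*z - 36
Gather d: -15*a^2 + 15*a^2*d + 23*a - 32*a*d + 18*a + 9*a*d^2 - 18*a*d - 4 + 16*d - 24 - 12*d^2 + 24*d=-15*a^2 + 41*a + d^2*(9*a - 12) + d*(15*a^2 - 50*a + 40) - 28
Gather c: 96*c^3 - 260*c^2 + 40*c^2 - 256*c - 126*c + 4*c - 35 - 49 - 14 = 96*c^3 - 220*c^2 - 378*c - 98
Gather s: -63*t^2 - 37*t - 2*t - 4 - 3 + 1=-63*t^2 - 39*t - 6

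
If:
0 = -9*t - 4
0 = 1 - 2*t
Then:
No Solution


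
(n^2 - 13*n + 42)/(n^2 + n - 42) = (n - 7)/(n + 7)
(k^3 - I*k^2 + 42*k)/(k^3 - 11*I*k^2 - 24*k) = (-k^2 + I*k - 42)/(-k^2 + 11*I*k + 24)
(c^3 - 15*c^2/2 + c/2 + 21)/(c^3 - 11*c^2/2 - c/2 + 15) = (c - 7)/(c - 5)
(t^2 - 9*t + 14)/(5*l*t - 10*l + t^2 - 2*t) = (t - 7)/(5*l + t)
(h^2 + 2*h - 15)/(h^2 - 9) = (h + 5)/(h + 3)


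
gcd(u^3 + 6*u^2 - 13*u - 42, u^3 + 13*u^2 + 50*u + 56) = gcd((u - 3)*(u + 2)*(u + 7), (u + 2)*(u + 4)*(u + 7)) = u^2 + 9*u + 14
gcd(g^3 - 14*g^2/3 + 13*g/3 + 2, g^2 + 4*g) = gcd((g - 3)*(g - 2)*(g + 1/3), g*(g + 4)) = 1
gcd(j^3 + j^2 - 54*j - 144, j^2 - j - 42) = j + 6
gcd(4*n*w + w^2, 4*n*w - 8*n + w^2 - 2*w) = 4*n + w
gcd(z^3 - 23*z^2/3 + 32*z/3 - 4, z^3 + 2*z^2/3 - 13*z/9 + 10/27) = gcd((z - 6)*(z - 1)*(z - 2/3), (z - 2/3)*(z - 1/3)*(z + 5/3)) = z - 2/3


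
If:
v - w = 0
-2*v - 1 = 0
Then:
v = -1/2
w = -1/2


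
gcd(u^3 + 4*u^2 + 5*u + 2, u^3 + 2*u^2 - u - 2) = u^2 + 3*u + 2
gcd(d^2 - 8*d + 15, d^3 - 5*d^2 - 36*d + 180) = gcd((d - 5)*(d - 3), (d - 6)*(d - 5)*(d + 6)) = d - 5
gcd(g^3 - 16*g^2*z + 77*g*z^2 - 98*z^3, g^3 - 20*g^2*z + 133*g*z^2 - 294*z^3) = g^2 - 14*g*z + 49*z^2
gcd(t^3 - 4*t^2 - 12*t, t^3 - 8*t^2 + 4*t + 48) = t^2 - 4*t - 12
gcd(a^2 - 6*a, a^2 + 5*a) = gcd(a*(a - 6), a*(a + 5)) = a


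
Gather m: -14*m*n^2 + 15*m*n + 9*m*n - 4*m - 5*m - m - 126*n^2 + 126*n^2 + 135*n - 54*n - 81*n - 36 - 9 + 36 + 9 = m*(-14*n^2 + 24*n - 10)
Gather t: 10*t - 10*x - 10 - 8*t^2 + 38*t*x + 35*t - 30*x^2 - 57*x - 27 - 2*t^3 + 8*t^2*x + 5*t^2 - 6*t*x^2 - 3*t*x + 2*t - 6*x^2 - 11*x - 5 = -2*t^3 + t^2*(8*x - 3) + t*(-6*x^2 + 35*x + 47) - 36*x^2 - 78*x - 42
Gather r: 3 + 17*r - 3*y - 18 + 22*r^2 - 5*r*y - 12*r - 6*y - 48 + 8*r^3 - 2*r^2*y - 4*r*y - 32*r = 8*r^3 + r^2*(22 - 2*y) + r*(-9*y - 27) - 9*y - 63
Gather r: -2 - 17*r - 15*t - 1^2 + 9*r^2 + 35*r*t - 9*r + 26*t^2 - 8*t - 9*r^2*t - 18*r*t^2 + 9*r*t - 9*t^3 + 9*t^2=r^2*(9 - 9*t) + r*(-18*t^2 + 44*t - 26) - 9*t^3 + 35*t^2 - 23*t - 3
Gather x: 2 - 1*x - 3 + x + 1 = 0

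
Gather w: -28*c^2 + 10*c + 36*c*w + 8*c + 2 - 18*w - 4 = -28*c^2 + 18*c + w*(36*c - 18) - 2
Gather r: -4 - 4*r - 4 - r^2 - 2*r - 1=-r^2 - 6*r - 9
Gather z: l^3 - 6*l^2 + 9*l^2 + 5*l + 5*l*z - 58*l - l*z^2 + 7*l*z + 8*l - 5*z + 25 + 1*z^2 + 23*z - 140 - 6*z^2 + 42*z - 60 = l^3 + 3*l^2 - 45*l + z^2*(-l - 5) + z*(12*l + 60) - 175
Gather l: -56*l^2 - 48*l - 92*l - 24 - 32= -56*l^2 - 140*l - 56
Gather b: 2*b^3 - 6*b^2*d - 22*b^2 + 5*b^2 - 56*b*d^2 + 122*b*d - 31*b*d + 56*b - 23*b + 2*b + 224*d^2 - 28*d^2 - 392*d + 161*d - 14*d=2*b^3 + b^2*(-6*d - 17) + b*(-56*d^2 + 91*d + 35) + 196*d^2 - 245*d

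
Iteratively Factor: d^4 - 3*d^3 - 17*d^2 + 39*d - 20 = (d + 4)*(d^3 - 7*d^2 + 11*d - 5) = (d - 5)*(d + 4)*(d^2 - 2*d + 1) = (d - 5)*(d - 1)*(d + 4)*(d - 1)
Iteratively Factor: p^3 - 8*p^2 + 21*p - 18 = (p - 3)*(p^2 - 5*p + 6) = (p - 3)^2*(p - 2)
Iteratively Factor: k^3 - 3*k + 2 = (k - 1)*(k^2 + k - 2) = (k - 1)^2*(k + 2)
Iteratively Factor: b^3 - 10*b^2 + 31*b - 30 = (b - 5)*(b^2 - 5*b + 6) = (b - 5)*(b - 2)*(b - 3)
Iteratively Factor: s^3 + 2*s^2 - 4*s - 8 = (s - 2)*(s^2 + 4*s + 4) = (s - 2)*(s + 2)*(s + 2)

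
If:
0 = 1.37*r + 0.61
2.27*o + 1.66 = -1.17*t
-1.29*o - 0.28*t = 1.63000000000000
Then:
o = -1.65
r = -0.45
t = 1.78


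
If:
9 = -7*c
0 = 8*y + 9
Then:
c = -9/7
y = -9/8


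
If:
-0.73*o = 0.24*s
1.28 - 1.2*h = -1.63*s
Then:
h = 1.35833333333333*s + 1.06666666666667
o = -0.328767123287671*s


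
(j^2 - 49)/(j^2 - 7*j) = (j + 7)/j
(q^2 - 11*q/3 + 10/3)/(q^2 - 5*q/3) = (q - 2)/q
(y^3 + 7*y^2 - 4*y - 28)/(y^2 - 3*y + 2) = (y^2 + 9*y + 14)/(y - 1)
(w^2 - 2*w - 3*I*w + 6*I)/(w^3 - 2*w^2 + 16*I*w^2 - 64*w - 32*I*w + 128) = (w - 3*I)/(w^2 + 16*I*w - 64)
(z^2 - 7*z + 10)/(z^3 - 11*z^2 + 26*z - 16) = (z - 5)/(z^2 - 9*z + 8)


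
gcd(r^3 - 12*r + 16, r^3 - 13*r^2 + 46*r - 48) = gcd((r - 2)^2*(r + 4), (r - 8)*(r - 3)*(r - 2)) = r - 2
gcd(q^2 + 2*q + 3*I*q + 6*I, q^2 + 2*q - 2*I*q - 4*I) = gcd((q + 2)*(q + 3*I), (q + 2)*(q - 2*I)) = q + 2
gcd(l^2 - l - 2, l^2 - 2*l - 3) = l + 1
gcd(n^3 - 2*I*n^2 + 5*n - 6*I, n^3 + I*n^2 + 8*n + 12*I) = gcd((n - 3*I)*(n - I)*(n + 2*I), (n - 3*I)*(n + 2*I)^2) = n^2 - I*n + 6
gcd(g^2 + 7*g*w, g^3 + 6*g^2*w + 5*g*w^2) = g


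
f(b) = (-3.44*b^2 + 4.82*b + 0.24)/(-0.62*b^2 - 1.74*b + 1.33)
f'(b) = (4.82 - 6.88*b)/(-0.62*b^2 - 1.74*b + 1.33) + (1.24*b + 1.74)*(-3.44*b^2 + 4.82*b + 0.24)/(-0.62*b^2 - 1.74*b + 1.33)^2 = (8.974*b^2 - 8.8528*b + 6.8282)/(0.3844*b^4 + 2.1576*b^3 + 1.3784*b^2 - 4.6284*b + 1.7689)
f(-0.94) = -3.03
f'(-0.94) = 3.95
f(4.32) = 2.43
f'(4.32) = 0.43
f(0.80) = -4.13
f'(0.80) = 26.08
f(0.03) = 0.30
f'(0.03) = 4.03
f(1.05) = -1.28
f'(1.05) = 5.33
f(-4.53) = 26.26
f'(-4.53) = 18.75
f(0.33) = 2.12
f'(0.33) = 10.31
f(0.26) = 1.51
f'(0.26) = 7.35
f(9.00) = 3.64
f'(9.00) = 0.16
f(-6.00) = 14.46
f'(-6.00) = 3.44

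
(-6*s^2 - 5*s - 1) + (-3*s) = -6*s^2 - 8*s - 1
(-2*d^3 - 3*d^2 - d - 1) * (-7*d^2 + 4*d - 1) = 14*d^5 + 13*d^4 - 3*d^3 + 6*d^2 - 3*d + 1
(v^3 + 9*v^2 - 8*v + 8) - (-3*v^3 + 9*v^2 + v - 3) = 4*v^3 - 9*v + 11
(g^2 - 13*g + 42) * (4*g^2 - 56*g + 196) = 4*g^4 - 108*g^3 + 1092*g^2 - 4900*g + 8232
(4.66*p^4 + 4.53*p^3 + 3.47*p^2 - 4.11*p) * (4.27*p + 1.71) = 19.8982*p^5 + 27.3117*p^4 + 22.5632*p^3 - 11.616*p^2 - 7.0281*p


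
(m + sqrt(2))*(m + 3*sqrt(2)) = m^2 + 4*sqrt(2)*m + 6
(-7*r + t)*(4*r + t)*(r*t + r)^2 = -28*r^4*t^2 - 56*r^4*t - 28*r^4 - 3*r^3*t^3 - 6*r^3*t^2 - 3*r^3*t + r^2*t^4 + 2*r^2*t^3 + r^2*t^2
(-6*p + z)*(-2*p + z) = 12*p^2 - 8*p*z + z^2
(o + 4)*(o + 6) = o^2 + 10*o + 24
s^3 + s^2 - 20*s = s*(s - 4)*(s + 5)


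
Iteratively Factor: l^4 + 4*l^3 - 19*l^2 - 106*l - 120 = (l + 4)*(l^3 - 19*l - 30) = (l + 3)*(l + 4)*(l^2 - 3*l - 10) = (l - 5)*(l + 3)*(l + 4)*(l + 2)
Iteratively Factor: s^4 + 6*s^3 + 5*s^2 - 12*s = (s - 1)*(s^3 + 7*s^2 + 12*s) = s*(s - 1)*(s^2 + 7*s + 12) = s*(s - 1)*(s + 4)*(s + 3)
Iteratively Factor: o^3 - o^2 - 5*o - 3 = (o + 1)*(o^2 - 2*o - 3) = (o - 3)*(o + 1)*(o + 1)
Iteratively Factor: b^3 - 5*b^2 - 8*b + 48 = (b - 4)*(b^2 - b - 12) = (b - 4)*(b + 3)*(b - 4)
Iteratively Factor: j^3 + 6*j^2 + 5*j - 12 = (j + 3)*(j^2 + 3*j - 4) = (j + 3)*(j + 4)*(j - 1)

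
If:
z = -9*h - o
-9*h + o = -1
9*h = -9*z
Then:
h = 1/17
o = -8/17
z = -1/17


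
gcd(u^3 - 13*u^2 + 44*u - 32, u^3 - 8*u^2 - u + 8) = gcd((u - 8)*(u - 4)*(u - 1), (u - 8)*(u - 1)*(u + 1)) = u^2 - 9*u + 8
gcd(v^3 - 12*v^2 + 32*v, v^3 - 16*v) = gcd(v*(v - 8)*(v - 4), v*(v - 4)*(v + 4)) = v^2 - 4*v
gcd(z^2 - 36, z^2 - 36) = z^2 - 36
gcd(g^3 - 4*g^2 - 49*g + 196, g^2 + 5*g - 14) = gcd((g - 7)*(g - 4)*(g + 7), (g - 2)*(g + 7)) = g + 7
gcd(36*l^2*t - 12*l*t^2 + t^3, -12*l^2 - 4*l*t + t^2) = -6*l + t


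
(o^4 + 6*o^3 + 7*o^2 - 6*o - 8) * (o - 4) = o^5 + 2*o^4 - 17*o^3 - 34*o^2 + 16*o + 32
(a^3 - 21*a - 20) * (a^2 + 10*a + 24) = a^5 + 10*a^4 + 3*a^3 - 230*a^2 - 704*a - 480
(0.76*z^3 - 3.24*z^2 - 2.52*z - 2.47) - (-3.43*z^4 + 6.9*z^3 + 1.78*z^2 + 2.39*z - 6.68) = 3.43*z^4 - 6.14*z^3 - 5.02*z^2 - 4.91*z + 4.21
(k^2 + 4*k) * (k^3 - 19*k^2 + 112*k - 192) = k^5 - 15*k^4 + 36*k^3 + 256*k^2 - 768*k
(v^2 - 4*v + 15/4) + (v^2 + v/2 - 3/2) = 2*v^2 - 7*v/2 + 9/4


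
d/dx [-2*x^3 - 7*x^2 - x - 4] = -6*x^2 - 14*x - 1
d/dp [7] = 0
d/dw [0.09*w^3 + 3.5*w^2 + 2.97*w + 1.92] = 0.27*w^2 + 7.0*w + 2.97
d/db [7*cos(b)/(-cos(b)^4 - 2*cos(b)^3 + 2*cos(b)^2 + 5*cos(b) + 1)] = 28*(-3*cos(b)^4 - 4*cos(b)^3 + 2*cos(b)^2 - 1)*sin(b)/(2*sin(b)^4 - 7*cos(b) + cos(3*b) - 4)^2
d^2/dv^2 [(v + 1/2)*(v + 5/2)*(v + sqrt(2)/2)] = 6*v + sqrt(2) + 6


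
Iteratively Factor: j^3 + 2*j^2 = (j)*(j^2 + 2*j) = j*(j + 2)*(j)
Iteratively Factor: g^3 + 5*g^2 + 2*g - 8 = (g + 2)*(g^2 + 3*g - 4) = (g + 2)*(g + 4)*(g - 1)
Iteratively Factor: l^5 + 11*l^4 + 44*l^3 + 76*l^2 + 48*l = (l)*(l^4 + 11*l^3 + 44*l^2 + 76*l + 48) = l*(l + 3)*(l^3 + 8*l^2 + 20*l + 16) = l*(l + 3)*(l + 4)*(l^2 + 4*l + 4) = l*(l + 2)*(l + 3)*(l + 4)*(l + 2)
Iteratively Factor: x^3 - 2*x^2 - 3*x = (x + 1)*(x^2 - 3*x) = (x - 3)*(x + 1)*(x)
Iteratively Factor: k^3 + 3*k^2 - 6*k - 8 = (k + 1)*(k^2 + 2*k - 8) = (k - 2)*(k + 1)*(k + 4)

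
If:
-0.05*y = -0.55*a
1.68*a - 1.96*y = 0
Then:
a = 0.00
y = 0.00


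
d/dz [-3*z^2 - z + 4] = -6*z - 1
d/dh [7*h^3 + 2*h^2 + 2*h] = 21*h^2 + 4*h + 2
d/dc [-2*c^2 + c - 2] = 1 - 4*c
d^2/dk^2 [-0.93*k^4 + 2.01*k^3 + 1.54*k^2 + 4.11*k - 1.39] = -11.16*k^2 + 12.06*k + 3.08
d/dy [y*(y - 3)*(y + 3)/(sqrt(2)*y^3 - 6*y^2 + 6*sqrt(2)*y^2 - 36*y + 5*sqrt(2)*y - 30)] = (-3*y^4 + 3*sqrt(2)*y^4 - 36*y^3 + 14*sqrt(2)*y^3 - 72*y^2 + 27*sqrt(2)*y^2 + 135)/(y^6 - 6*sqrt(2)*y^5 + 12*y^5 - 72*sqrt(2)*y^4 + 64*y^4 - 276*sqrt(2)*y^3 + 276*y^3 - 360*sqrt(2)*y^2 + 853*y^2 - 150*sqrt(2)*y + 1080*y + 450)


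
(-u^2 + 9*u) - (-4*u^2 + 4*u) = 3*u^2 + 5*u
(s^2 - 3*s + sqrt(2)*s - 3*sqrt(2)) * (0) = 0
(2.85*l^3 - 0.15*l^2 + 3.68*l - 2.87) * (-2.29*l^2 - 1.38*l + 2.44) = -6.5265*l^5 - 3.5895*l^4 - 1.2662*l^3 + 1.1279*l^2 + 12.9398*l - 7.0028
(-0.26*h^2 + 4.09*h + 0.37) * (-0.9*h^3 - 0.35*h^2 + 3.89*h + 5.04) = 0.234*h^5 - 3.59*h^4 - 2.7759*h^3 + 14.4702*h^2 + 22.0529*h + 1.8648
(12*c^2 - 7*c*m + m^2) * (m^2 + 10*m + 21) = 12*c^2*m^2 + 120*c^2*m + 252*c^2 - 7*c*m^3 - 70*c*m^2 - 147*c*m + m^4 + 10*m^3 + 21*m^2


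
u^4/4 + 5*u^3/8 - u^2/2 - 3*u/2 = u*(u/4 + 1/2)*(u - 3/2)*(u + 2)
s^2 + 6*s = s*(s + 6)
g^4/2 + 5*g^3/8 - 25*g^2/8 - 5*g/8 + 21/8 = (g/2 + 1/2)*(g - 7/4)*(g - 1)*(g + 3)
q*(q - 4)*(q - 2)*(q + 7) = q^4 + q^3 - 34*q^2 + 56*q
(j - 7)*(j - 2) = j^2 - 9*j + 14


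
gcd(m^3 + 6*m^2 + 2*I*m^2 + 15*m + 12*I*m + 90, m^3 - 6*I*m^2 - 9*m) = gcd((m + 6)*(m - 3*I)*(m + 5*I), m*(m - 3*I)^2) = m - 3*I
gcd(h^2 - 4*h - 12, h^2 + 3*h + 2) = h + 2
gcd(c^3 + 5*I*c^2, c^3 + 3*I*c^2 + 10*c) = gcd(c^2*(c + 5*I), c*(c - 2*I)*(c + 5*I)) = c^2 + 5*I*c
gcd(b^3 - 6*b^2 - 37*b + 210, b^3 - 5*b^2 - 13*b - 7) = b - 7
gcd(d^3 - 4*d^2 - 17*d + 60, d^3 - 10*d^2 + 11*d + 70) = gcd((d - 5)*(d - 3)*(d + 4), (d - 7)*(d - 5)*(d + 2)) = d - 5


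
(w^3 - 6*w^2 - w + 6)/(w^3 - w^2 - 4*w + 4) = (w^2 - 5*w - 6)/(w^2 - 4)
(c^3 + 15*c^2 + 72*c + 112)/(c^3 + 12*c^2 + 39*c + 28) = (c + 4)/(c + 1)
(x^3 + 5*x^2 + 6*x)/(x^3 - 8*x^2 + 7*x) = (x^2 + 5*x + 6)/(x^2 - 8*x + 7)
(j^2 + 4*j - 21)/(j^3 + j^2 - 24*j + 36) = (j + 7)/(j^2 + 4*j - 12)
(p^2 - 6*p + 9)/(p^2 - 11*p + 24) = (p - 3)/(p - 8)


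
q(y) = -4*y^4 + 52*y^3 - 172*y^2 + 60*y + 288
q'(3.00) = 0.00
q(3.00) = 0.00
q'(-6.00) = 11196.00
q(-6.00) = -22680.00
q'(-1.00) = 576.00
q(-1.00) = 0.00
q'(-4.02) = 5003.34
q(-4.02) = -7155.59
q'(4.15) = 175.54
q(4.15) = 104.89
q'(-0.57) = 309.73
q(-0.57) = 187.86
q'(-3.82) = 4542.38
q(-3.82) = -6201.48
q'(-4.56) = 6389.54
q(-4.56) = -10222.17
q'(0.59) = -91.94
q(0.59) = 273.72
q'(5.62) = 213.82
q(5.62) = 432.61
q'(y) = -16*y^3 + 156*y^2 - 344*y + 60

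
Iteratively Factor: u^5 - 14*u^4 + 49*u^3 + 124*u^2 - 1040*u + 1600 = (u - 5)*(u^4 - 9*u^3 + 4*u^2 + 144*u - 320) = (u - 5)*(u + 4)*(u^3 - 13*u^2 + 56*u - 80) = (u - 5)*(u - 4)*(u + 4)*(u^2 - 9*u + 20) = (u - 5)*(u - 4)^2*(u + 4)*(u - 5)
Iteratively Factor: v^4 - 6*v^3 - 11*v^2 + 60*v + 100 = (v - 5)*(v^3 - v^2 - 16*v - 20) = (v - 5)^2*(v^2 + 4*v + 4) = (v - 5)^2*(v + 2)*(v + 2)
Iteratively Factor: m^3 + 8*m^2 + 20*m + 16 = (m + 2)*(m^2 + 6*m + 8) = (m + 2)*(m + 4)*(m + 2)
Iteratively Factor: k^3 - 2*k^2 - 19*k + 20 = (k - 5)*(k^2 + 3*k - 4) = (k - 5)*(k - 1)*(k + 4)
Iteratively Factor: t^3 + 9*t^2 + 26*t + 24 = (t + 4)*(t^2 + 5*t + 6) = (t + 3)*(t + 4)*(t + 2)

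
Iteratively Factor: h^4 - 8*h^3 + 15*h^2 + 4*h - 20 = (h - 5)*(h^3 - 3*h^2 + 4) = (h - 5)*(h - 2)*(h^2 - h - 2) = (h - 5)*(h - 2)*(h + 1)*(h - 2)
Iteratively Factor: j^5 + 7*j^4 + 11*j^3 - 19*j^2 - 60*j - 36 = (j + 3)*(j^4 + 4*j^3 - j^2 - 16*j - 12) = (j + 2)*(j + 3)*(j^3 + 2*j^2 - 5*j - 6) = (j + 2)*(j + 3)^2*(j^2 - j - 2) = (j + 1)*(j + 2)*(j + 3)^2*(j - 2)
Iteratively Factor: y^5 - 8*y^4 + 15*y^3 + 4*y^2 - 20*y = (y)*(y^4 - 8*y^3 + 15*y^2 + 4*y - 20) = y*(y - 5)*(y^3 - 3*y^2 + 4) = y*(y - 5)*(y - 2)*(y^2 - y - 2) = y*(y - 5)*(y - 2)*(y + 1)*(y - 2)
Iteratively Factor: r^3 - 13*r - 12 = (r - 4)*(r^2 + 4*r + 3) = (r - 4)*(r + 1)*(r + 3)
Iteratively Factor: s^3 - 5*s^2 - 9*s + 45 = (s - 3)*(s^2 - 2*s - 15) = (s - 5)*(s - 3)*(s + 3)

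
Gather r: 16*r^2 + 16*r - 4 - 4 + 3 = 16*r^2 + 16*r - 5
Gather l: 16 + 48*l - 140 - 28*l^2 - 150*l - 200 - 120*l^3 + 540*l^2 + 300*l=-120*l^3 + 512*l^2 + 198*l - 324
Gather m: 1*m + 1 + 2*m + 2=3*m + 3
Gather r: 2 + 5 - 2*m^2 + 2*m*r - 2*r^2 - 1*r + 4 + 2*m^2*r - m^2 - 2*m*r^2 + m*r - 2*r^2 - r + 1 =-3*m^2 + r^2*(-2*m - 4) + r*(2*m^2 + 3*m - 2) + 12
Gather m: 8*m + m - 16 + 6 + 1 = 9*m - 9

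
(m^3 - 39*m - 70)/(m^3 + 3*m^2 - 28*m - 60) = (m^2 - 2*m - 35)/(m^2 + m - 30)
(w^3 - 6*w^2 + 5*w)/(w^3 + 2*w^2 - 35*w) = (w - 1)/(w + 7)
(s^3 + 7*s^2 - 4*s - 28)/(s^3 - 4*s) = (s + 7)/s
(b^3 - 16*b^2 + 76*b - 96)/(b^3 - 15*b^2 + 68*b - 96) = (b^2 - 8*b + 12)/(b^2 - 7*b + 12)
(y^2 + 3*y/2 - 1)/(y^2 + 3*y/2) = (2*y^2 + 3*y - 2)/(y*(2*y + 3))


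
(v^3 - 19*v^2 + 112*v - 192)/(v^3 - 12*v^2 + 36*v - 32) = (v^2 - 11*v + 24)/(v^2 - 4*v + 4)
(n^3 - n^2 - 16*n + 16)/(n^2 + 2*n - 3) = (n^2 - 16)/(n + 3)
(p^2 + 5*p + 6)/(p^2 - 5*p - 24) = (p + 2)/(p - 8)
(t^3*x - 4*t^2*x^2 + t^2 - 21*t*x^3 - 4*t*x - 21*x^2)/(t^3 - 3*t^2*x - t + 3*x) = (t^3*x - 4*t^2*x^2 + t^2 - 21*t*x^3 - 4*t*x - 21*x^2)/(t^3 - 3*t^2*x - t + 3*x)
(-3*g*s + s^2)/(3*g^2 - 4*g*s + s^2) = s/(-g + s)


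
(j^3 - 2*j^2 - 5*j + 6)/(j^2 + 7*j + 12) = (j^3 - 2*j^2 - 5*j + 6)/(j^2 + 7*j + 12)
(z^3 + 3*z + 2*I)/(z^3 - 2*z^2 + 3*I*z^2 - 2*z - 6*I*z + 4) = (z^2 - I*z + 2)/(z^2 + 2*z*(-1 + I) - 4*I)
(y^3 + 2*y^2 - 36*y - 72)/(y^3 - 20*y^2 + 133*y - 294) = (y^2 + 8*y + 12)/(y^2 - 14*y + 49)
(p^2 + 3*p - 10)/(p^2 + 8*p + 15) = (p - 2)/(p + 3)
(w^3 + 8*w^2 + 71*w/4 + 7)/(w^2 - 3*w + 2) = (w^3 + 8*w^2 + 71*w/4 + 7)/(w^2 - 3*w + 2)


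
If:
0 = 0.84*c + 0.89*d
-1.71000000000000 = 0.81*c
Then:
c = -2.11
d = 1.99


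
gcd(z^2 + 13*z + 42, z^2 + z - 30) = z + 6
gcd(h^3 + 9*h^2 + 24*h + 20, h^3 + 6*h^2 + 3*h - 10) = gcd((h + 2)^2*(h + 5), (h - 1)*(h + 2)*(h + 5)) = h^2 + 7*h + 10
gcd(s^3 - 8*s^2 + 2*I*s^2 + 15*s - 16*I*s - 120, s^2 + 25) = s + 5*I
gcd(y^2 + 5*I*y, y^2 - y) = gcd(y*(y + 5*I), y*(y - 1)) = y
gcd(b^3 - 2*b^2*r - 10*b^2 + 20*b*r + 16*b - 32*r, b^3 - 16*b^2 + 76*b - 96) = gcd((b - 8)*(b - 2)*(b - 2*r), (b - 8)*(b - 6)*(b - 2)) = b^2 - 10*b + 16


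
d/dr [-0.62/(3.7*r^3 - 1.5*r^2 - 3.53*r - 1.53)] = (6.882*r^2 - 1.86*r - 2.1886)/(-3.7*r^3 + 1.5*r^2 + 3.53*r + 1.53)^2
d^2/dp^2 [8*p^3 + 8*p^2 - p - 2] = 48*p + 16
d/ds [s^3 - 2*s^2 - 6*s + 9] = 3*s^2 - 4*s - 6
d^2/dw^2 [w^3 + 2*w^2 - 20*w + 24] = 6*w + 4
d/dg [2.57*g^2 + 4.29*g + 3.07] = 5.14*g + 4.29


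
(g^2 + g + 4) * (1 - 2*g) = -2*g^3 - g^2 - 7*g + 4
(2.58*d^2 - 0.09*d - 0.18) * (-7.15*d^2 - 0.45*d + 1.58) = -18.447*d^4 - 0.5175*d^3 + 5.4039*d^2 - 0.0612*d - 0.2844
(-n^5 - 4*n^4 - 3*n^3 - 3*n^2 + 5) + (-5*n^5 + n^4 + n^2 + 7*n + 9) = -6*n^5 - 3*n^4 - 3*n^3 - 2*n^2 + 7*n + 14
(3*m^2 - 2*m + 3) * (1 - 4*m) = -12*m^3 + 11*m^2 - 14*m + 3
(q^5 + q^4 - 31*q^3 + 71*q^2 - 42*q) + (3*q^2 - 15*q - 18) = q^5 + q^4 - 31*q^3 + 74*q^2 - 57*q - 18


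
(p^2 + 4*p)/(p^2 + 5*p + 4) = p/(p + 1)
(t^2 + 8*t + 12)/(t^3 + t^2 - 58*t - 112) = (t + 6)/(t^2 - t - 56)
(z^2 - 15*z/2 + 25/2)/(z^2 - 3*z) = (2*z^2 - 15*z + 25)/(2*z*(z - 3))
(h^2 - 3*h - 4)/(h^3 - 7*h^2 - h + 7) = (h - 4)/(h^2 - 8*h + 7)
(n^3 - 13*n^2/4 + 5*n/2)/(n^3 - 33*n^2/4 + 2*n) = (4*n^2 - 13*n + 10)/(4*n^2 - 33*n + 8)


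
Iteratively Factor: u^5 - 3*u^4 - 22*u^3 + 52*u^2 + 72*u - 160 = (u - 2)*(u^4 - u^3 - 24*u^2 + 4*u + 80) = (u - 5)*(u - 2)*(u^3 + 4*u^2 - 4*u - 16) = (u - 5)*(u - 2)*(u + 2)*(u^2 + 2*u - 8) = (u - 5)*(u - 2)^2*(u + 2)*(u + 4)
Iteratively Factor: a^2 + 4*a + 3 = (a + 3)*(a + 1)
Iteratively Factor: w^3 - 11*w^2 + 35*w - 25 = (w - 1)*(w^2 - 10*w + 25) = (w - 5)*(w - 1)*(w - 5)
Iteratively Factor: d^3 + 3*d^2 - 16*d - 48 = (d + 4)*(d^2 - d - 12) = (d - 4)*(d + 4)*(d + 3)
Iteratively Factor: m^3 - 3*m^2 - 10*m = (m - 5)*(m^2 + 2*m) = (m - 5)*(m + 2)*(m)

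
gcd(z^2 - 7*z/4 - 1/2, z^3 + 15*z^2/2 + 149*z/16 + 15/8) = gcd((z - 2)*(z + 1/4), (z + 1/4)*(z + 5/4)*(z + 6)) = z + 1/4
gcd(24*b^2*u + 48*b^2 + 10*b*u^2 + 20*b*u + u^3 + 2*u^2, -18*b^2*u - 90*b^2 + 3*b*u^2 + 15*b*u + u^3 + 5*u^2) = 6*b + u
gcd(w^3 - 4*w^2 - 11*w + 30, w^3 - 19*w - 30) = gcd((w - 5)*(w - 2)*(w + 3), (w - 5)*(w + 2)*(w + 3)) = w^2 - 2*w - 15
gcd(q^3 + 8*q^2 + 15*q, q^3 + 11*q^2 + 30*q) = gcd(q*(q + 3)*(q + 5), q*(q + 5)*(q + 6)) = q^2 + 5*q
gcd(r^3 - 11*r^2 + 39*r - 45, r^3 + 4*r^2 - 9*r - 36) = r - 3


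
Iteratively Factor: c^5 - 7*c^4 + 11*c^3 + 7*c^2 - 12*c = (c)*(c^4 - 7*c^3 + 11*c^2 + 7*c - 12) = c*(c + 1)*(c^3 - 8*c^2 + 19*c - 12) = c*(c - 1)*(c + 1)*(c^2 - 7*c + 12) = c*(c - 3)*(c - 1)*(c + 1)*(c - 4)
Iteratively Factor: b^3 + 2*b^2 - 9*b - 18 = (b + 3)*(b^2 - b - 6) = (b + 2)*(b + 3)*(b - 3)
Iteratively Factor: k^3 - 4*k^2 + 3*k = (k - 1)*(k^2 - 3*k) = k*(k - 1)*(k - 3)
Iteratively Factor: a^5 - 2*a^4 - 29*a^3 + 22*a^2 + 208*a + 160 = (a + 1)*(a^4 - 3*a^3 - 26*a^2 + 48*a + 160) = (a + 1)*(a + 2)*(a^3 - 5*a^2 - 16*a + 80) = (a - 4)*(a + 1)*(a + 2)*(a^2 - a - 20) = (a - 5)*(a - 4)*(a + 1)*(a + 2)*(a + 4)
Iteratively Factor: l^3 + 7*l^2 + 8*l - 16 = (l - 1)*(l^2 + 8*l + 16) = (l - 1)*(l + 4)*(l + 4)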